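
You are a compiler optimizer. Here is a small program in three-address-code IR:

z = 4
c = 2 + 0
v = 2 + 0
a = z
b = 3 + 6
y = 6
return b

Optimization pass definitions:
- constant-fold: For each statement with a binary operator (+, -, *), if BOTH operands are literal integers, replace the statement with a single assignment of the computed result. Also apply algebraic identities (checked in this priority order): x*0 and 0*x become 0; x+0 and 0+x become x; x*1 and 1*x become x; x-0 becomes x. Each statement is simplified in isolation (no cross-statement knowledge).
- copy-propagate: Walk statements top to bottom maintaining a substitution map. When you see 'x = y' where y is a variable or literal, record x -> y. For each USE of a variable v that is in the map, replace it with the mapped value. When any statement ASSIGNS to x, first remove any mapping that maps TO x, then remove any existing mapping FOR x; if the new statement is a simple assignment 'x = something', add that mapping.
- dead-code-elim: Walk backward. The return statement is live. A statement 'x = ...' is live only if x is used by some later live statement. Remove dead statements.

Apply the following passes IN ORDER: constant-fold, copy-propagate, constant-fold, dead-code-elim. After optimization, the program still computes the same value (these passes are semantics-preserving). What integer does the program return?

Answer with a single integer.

Initial IR:
  z = 4
  c = 2 + 0
  v = 2 + 0
  a = z
  b = 3 + 6
  y = 6
  return b
After constant-fold (7 stmts):
  z = 4
  c = 2
  v = 2
  a = z
  b = 9
  y = 6
  return b
After copy-propagate (7 stmts):
  z = 4
  c = 2
  v = 2
  a = 4
  b = 9
  y = 6
  return 9
After constant-fold (7 stmts):
  z = 4
  c = 2
  v = 2
  a = 4
  b = 9
  y = 6
  return 9
After dead-code-elim (1 stmts):
  return 9
Evaluate:
  z = 4  =>  z = 4
  c = 2 + 0  =>  c = 2
  v = 2 + 0  =>  v = 2
  a = z  =>  a = 4
  b = 3 + 6  =>  b = 9
  y = 6  =>  y = 6
  return b = 9

Answer: 9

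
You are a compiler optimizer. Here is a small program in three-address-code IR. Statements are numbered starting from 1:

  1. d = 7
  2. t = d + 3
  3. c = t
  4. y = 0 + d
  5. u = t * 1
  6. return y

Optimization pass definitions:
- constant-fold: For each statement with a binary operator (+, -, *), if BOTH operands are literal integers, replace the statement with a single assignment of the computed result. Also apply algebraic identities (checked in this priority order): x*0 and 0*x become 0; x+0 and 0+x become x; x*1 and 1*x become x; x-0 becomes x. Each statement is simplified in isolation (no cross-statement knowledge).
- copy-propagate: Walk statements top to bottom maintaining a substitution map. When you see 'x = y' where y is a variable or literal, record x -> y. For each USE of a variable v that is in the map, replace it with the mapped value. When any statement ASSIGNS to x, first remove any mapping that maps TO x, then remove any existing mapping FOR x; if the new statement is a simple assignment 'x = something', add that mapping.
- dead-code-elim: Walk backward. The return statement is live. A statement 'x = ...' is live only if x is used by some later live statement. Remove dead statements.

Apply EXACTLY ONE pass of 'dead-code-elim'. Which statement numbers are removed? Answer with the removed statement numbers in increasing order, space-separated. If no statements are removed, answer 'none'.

Answer: 2 3 5

Derivation:
Backward liveness scan:
Stmt 1 'd = 7': KEEP (d is live); live-in = []
Stmt 2 't = d + 3': DEAD (t not in live set ['d'])
Stmt 3 'c = t': DEAD (c not in live set ['d'])
Stmt 4 'y = 0 + d': KEEP (y is live); live-in = ['d']
Stmt 5 'u = t * 1': DEAD (u not in live set ['y'])
Stmt 6 'return y': KEEP (return); live-in = ['y']
Removed statement numbers: [2, 3, 5]
Surviving IR:
  d = 7
  y = 0 + d
  return y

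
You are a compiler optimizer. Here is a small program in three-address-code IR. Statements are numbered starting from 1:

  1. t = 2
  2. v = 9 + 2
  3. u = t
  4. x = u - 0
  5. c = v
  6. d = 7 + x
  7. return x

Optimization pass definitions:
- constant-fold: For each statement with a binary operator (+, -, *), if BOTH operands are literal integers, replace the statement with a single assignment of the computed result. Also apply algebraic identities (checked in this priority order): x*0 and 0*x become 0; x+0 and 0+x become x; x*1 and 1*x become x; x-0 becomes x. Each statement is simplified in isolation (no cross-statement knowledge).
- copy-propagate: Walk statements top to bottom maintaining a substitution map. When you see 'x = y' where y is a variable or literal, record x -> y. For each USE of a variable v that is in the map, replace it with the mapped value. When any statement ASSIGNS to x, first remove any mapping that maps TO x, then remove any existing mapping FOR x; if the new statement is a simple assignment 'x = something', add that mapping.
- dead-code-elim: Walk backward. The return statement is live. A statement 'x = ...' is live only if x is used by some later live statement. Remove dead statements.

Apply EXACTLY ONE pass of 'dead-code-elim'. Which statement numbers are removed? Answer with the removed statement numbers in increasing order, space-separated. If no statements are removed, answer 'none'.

Backward liveness scan:
Stmt 1 't = 2': KEEP (t is live); live-in = []
Stmt 2 'v = 9 + 2': DEAD (v not in live set ['t'])
Stmt 3 'u = t': KEEP (u is live); live-in = ['t']
Stmt 4 'x = u - 0': KEEP (x is live); live-in = ['u']
Stmt 5 'c = v': DEAD (c not in live set ['x'])
Stmt 6 'd = 7 + x': DEAD (d not in live set ['x'])
Stmt 7 'return x': KEEP (return); live-in = ['x']
Removed statement numbers: [2, 5, 6]
Surviving IR:
  t = 2
  u = t
  x = u - 0
  return x

Answer: 2 5 6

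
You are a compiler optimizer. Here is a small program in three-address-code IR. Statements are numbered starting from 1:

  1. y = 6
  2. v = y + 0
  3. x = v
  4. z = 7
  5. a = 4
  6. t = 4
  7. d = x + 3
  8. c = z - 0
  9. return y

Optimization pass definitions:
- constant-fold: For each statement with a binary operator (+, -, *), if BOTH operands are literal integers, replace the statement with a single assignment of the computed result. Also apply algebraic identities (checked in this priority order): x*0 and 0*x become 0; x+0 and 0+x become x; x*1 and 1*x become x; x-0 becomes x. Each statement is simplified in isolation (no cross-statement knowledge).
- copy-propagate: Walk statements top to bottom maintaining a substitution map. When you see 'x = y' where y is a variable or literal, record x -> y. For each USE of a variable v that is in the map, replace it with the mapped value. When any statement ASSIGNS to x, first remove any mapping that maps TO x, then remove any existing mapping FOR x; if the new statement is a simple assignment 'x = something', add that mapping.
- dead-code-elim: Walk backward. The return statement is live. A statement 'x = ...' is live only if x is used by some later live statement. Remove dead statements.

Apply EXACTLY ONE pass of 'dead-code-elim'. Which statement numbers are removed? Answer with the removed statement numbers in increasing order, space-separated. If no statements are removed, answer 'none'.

Answer: 2 3 4 5 6 7 8

Derivation:
Backward liveness scan:
Stmt 1 'y = 6': KEEP (y is live); live-in = []
Stmt 2 'v = y + 0': DEAD (v not in live set ['y'])
Stmt 3 'x = v': DEAD (x not in live set ['y'])
Stmt 4 'z = 7': DEAD (z not in live set ['y'])
Stmt 5 'a = 4': DEAD (a not in live set ['y'])
Stmt 6 't = 4': DEAD (t not in live set ['y'])
Stmt 7 'd = x + 3': DEAD (d not in live set ['y'])
Stmt 8 'c = z - 0': DEAD (c not in live set ['y'])
Stmt 9 'return y': KEEP (return); live-in = ['y']
Removed statement numbers: [2, 3, 4, 5, 6, 7, 8]
Surviving IR:
  y = 6
  return y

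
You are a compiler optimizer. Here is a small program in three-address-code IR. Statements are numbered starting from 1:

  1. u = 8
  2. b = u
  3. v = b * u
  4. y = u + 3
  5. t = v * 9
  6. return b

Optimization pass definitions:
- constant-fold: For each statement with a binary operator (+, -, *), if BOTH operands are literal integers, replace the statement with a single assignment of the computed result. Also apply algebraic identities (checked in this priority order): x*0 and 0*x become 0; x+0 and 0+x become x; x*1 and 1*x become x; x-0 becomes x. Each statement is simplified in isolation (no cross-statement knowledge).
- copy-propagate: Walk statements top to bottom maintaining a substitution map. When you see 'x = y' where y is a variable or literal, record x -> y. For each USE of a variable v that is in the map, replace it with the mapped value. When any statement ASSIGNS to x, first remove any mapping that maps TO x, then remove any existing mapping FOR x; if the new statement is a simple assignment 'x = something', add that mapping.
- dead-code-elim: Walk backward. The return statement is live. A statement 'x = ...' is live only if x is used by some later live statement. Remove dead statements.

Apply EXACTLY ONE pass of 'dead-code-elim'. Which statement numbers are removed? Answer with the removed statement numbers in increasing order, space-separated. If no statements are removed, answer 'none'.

Backward liveness scan:
Stmt 1 'u = 8': KEEP (u is live); live-in = []
Stmt 2 'b = u': KEEP (b is live); live-in = ['u']
Stmt 3 'v = b * u': DEAD (v not in live set ['b'])
Stmt 4 'y = u + 3': DEAD (y not in live set ['b'])
Stmt 5 't = v * 9': DEAD (t not in live set ['b'])
Stmt 6 'return b': KEEP (return); live-in = ['b']
Removed statement numbers: [3, 4, 5]
Surviving IR:
  u = 8
  b = u
  return b

Answer: 3 4 5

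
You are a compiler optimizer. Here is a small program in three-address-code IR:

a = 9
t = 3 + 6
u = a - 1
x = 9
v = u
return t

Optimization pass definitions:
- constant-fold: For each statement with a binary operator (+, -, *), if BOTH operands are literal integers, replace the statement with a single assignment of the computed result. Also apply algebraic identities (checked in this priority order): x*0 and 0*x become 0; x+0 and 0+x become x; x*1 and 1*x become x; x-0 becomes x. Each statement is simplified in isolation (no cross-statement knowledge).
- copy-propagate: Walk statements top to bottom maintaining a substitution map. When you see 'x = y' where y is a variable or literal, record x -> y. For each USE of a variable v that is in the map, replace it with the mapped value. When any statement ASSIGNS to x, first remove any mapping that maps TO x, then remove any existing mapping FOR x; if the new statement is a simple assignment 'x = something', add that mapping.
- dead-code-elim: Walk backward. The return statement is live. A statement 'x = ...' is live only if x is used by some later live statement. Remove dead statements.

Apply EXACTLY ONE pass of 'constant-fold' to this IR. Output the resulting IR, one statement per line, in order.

Answer: a = 9
t = 9
u = a - 1
x = 9
v = u
return t

Derivation:
Applying constant-fold statement-by-statement:
  [1] a = 9  (unchanged)
  [2] t = 3 + 6  -> t = 9
  [3] u = a - 1  (unchanged)
  [4] x = 9  (unchanged)
  [5] v = u  (unchanged)
  [6] return t  (unchanged)
Result (6 stmts):
  a = 9
  t = 9
  u = a - 1
  x = 9
  v = u
  return t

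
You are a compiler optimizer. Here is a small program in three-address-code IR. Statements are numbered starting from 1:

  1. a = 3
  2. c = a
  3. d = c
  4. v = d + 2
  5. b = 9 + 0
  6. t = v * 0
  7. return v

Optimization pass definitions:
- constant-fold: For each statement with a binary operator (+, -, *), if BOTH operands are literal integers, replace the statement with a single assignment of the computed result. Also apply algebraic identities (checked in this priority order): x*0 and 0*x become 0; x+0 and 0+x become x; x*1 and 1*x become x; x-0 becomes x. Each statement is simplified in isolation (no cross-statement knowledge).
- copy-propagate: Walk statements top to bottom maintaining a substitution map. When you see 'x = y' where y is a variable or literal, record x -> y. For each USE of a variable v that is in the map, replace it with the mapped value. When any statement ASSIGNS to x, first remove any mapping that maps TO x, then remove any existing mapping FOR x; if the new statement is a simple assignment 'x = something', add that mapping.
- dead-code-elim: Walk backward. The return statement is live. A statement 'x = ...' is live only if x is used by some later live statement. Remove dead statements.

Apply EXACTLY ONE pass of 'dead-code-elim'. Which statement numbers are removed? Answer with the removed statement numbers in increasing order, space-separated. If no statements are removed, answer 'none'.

Answer: 5 6

Derivation:
Backward liveness scan:
Stmt 1 'a = 3': KEEP (a is live); live-in = []
Stmt 2 'c = a': KEEP (c is live); live-in = ['a']
Stmt 3 'd = c': KEEP (d is live); live-in = ['c']
Stmt 4 'v = d + 2': KEEP (v is live); live-in = ['d']
Stmt 5 'b = 9 + 0': DEAD (b not in live set ['v'])
Stmt 6 't = v * 0': DEAD (t not in live set ['v'])
Stmt 7 'return v': KEEP (return); live-in = ['v']
Removed statement numbers: [5, 6]
Surviving IR:
  a = 3
  c = a
  d = c
  v = d + 2
  return v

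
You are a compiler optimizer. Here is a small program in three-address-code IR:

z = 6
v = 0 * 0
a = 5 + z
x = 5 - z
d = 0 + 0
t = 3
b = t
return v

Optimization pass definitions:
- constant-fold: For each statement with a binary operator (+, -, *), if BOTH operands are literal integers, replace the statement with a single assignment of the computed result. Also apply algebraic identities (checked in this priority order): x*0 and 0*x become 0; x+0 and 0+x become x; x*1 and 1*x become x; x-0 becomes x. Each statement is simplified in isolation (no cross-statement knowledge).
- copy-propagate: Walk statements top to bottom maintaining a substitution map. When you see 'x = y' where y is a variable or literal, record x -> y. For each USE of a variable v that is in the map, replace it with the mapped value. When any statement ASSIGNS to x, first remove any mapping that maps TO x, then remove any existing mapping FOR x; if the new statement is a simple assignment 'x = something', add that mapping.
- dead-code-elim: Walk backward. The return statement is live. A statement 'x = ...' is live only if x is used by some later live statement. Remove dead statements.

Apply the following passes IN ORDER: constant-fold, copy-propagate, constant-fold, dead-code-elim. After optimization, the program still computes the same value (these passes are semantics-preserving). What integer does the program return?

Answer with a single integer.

Initial IR:
  z = 6
  v = 0 * 0
  a = 5 + z
  x = 5 - z
  d = 0 + 0
  t = 3
  b = t
  return v
After constant-fold (8 stmts):
  z = 6
  v = 0
  a = 5 + z
  x = 5 - z
  d = 0
  t = 3
  b = t
  return v
After copy-propagate (8 stmts):
  z = 6
  v = 0
  a = 5 + 6
  x = 5 - 6
  d = 0
  t = 3
  b = 3
  return 0
After constant-fold (8 stmts):
  z = 6
  v = 0
  a = 11
  x = -1
  d = 0
  t = 3
  b = 3
  return 0
After dead-code-elim (1 stmts):
  return 0
Evaluate:
  z = 6  =>  z = 6
  v = 0 * 0  =>  v = 0
  a = 5 + z  =>  a = 11
  x = 5 - z  =>  x = -1
  d = 0 + 0  =>  d = 0
  t = 3  =>  t = 3
  b = t  =>  b = 3
  return v = 0

Answer: 0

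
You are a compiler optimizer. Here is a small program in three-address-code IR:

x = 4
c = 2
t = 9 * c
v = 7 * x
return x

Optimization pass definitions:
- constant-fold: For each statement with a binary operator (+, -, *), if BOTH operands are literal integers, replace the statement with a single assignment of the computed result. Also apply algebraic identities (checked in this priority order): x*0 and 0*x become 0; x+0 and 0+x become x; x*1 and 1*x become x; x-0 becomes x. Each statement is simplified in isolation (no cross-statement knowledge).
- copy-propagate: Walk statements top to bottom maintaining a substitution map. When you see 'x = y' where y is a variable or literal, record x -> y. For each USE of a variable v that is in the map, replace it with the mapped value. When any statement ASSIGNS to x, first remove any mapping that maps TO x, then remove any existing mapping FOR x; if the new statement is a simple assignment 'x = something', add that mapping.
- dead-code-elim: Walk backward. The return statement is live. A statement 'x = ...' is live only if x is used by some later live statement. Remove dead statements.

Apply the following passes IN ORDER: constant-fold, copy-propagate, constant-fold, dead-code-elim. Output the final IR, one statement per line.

Initial IR:
  x = 4
  c = 2
  t = 9 * c
  v = 7 * x
  return x
After constant-fold (5 stmts):
  x = 4
  c = 2
  t = 9 * c
  v = 7 * x
  return x
After copy-propagate (5 stmts):
  x = 4
  c = 2
  t = 9 * 2
  v = 7 * 4
  return 4
After constant-fold (5 stmts):
  x = 4
  c = 2
  t = 18
  v = 28
  return 4
After dead-code-elim (1 stmts):
  return 4

Answer: return 4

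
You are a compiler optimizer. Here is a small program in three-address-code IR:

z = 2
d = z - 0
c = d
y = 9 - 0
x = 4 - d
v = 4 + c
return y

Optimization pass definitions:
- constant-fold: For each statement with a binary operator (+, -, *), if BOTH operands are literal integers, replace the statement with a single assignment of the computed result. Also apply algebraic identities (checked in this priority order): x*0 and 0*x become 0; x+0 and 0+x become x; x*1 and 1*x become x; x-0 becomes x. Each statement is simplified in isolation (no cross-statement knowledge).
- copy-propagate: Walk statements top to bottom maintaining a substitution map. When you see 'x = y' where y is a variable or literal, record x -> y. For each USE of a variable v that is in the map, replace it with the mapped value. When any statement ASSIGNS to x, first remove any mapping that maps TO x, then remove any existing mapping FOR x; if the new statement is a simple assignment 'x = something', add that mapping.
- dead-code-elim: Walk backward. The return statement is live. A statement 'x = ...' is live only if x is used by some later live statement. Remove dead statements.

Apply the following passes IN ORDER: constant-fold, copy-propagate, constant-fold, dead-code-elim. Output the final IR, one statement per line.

Answer: return 9

Derivation:
Initial IR:
  z = 2
  d = z - 0
  c = d
  y = 9 - 0
  x = 4 - d
  v = 4 + c
  return y
After constant-fold (7 stmts):
  z = 2
  d = z
  c = d
  y = 9
  x = 4 - d
  v = 4 + c
  return y
After copy-propagate (7 stmts):
  z = 2
  d = 2
  c = 2
  y = 9
  x = 4 - 2
  v = 4 + 2
  return 9
After constant-fold (7 stmts):
  z = 2
  d = 2
  c = 2
  y = 9
  x = 2
  v = 6
  return 9
After dead-code-elim (1 stmts):
  return 9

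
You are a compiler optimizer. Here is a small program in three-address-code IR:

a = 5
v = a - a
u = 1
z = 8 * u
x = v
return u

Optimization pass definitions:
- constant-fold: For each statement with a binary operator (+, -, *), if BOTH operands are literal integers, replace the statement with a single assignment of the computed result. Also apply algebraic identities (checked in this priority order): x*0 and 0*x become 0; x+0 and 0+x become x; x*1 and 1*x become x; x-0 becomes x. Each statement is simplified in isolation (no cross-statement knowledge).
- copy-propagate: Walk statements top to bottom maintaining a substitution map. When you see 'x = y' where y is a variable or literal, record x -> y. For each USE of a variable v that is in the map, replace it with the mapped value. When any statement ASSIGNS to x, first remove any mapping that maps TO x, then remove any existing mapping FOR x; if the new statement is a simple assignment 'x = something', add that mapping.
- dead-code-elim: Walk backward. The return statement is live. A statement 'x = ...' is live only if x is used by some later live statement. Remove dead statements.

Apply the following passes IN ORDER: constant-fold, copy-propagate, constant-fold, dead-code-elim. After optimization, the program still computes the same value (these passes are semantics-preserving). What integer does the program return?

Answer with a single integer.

Answer: 1

Derivation:
Initial IR:
  a = 5
  v = a - a
  u = 1
  z = 8 * u
  x = v
  return u
After constant-fold (6 stmts):
  a = 5
  v = a - a
  u = 1
  z = 8 * u
  x = v
  return u
After copy-propagate (6 stmts):
  a = 5
  v = 5 - 5
  u = 1
  z = 8 * 1
  x = v
  return 1
After constant-fold (6 stmts):
  a = 5
  v = 0
  u = 1
  z = 8
  x = v
  return 1
After dead-code-elim (1 stmts):
  return 1
Evaluate:
  a = 5  =>  a = 5
  v = a - a  =>  v = 0
  u = 1  =>  u = 1
  z = 8 * u  =>  z = 8
  x = v  =>  x = 0
  return u = 1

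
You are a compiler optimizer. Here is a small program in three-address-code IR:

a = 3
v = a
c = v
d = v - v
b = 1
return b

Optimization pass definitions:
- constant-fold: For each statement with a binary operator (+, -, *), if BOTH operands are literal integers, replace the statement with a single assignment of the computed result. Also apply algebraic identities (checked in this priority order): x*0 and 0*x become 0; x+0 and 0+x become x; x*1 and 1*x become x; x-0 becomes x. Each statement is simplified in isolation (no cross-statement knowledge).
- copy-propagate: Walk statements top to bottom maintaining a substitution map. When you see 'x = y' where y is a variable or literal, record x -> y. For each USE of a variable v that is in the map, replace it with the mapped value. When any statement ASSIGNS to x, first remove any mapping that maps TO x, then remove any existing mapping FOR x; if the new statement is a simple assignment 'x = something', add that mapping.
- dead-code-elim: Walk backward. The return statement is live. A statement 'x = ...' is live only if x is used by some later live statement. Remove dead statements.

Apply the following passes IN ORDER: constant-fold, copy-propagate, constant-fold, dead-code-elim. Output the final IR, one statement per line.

Initial IR:
  a = 3
  v = a
  c = v
  d = v - v
  b = 1
  return b
After constant-fold (6 stmts):
  a = 3
  v = a
  c = v
  d = v - v
  b = 1
  return b
After copy-propagate (6 stmts):
  a = 3
  v = 3
  c = 3
  d = 3 - 3
  b = 1
  return 1
After constant-fold (6 stmts):
  a = 3
  v = 3
  c = 3
  d = 0
  b = 1
  return 1
After dead-code-elim (1 stmts):
  return 1

Answer: return 1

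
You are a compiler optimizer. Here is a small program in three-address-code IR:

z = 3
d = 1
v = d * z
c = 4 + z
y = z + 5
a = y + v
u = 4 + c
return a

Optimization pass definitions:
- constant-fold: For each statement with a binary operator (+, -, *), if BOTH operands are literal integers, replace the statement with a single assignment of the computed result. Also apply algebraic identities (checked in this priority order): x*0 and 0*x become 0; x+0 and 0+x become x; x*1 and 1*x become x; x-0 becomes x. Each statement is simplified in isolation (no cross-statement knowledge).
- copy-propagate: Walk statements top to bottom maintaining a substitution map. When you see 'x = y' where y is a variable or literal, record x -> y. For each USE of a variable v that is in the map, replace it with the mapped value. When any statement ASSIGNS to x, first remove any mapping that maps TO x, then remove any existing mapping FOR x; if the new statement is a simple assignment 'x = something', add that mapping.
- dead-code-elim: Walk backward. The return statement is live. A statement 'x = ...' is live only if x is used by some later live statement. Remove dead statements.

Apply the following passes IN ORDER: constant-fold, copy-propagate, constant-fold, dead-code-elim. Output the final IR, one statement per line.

Initial IR:
  z = 3
  d = 1
  v = d * z
  c = 4 + z
  y = z + 5
  a = y + v
  u = 4 + c
  return a
After constant-fold (8 stmts):
  z = 3
  d = 1
  v = d * z
  c = 4 + z
  y = z + 5
  a = y + v
  u = 4 + c
  return a
After copy-propagate (8 stmts):
  z = 3
  d = 1
  v = 1 * 3
  c = 4 + 3
  y = 3 + 5
  a = y + v
  u = 4 + c
  return a
After constant-fold (8 stmts):
  z = 3
  d = 1
  v = 3
  c = 7
  y = 8
  a = y + v
  u = 4 + c
  return a
After dead-code-elim (4 stmts):
  v = 3
  y = 8
  a = y + v
  return a

Answer: v = 3
y = 8
a = y + v
return a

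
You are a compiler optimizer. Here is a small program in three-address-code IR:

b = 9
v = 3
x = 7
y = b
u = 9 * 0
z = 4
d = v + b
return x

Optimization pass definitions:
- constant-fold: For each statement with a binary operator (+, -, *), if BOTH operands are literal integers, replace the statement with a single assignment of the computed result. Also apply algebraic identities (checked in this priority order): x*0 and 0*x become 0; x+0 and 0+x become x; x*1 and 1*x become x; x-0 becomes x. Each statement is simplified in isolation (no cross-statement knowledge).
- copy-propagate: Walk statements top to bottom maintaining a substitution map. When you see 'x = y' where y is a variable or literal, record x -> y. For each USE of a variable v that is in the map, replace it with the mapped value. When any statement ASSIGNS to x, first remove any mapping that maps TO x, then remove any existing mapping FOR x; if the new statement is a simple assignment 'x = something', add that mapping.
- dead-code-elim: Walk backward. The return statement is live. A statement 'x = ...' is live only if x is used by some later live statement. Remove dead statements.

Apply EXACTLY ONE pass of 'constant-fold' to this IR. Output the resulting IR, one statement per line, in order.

Answer: b = 9
v = 3
x = 7
y = b
u = 0
z = 4
d = v + b
return x

Derivation:
Applying constant-fold statement-by-statement:
  [1] b = 9  (unchanged)
  [2] v = 3  (unchanged)
  [3] x = 7  (unchanged)
  [4] y = b  (unchanged)
  [5] u = 9 * 0  -> u = 0
  [6] z = 4  (unchanged)
  [7] d = v + b  (unchanged)
  [8] return x  (unchanged)
Result (8 stmts):
  b = 9
  v = 3
  x = 7
  y = b
  u = 0
  z = 4
  d = v + b
  return x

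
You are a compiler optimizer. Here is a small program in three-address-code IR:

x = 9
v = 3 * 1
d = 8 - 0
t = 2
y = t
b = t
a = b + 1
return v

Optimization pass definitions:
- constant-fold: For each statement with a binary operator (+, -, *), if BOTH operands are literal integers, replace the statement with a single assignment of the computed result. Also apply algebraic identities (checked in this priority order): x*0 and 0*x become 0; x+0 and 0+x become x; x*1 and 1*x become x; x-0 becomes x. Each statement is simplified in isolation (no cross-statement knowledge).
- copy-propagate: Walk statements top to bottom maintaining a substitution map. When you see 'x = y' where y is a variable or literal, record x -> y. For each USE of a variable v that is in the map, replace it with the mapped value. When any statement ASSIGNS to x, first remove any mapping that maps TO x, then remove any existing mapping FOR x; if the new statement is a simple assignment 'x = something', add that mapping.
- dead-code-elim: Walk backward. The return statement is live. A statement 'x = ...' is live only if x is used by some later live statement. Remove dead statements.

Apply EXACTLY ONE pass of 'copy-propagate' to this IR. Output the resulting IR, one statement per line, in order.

Answer: x = 9
v = 3 * 1
d = 8 - 0
t = 2
y = 2
b = 2
a = 2 + 1
return v

Derivation:
Applying copy-propagate statement-by-statement:
  [1] x = 9  (unchanged)
  [2] v = 3 * 1  (unchanged)
  [3] d = 8 - 0  (unchanged)
  [4] t = 2  (unchanged)
  [5] y = t  -> y = 2
  [6] b = t  -> b = 2
  [7] a = b + 1  -> a = 2 + 1
  [8] return v  (unchanged)
Result (8 stmts):
  x = 9
  v = 3 * 1
  d = 8 - 0
  t = 2
  y = 2
  b = 2
  a = 2 + 1
  return v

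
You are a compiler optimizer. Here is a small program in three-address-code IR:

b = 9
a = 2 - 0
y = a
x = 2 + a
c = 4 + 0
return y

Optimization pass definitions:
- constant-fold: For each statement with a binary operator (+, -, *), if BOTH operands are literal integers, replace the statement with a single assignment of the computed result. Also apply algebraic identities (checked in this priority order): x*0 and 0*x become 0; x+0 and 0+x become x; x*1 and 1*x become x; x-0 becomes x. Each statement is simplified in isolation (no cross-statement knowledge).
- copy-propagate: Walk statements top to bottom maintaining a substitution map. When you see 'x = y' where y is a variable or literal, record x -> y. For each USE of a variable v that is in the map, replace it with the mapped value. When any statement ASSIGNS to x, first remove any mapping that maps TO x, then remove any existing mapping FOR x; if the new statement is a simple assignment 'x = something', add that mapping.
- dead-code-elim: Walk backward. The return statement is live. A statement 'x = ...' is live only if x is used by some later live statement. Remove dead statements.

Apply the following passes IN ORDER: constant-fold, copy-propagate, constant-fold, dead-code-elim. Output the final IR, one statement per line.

Answer: return 2

Derivation:
Initial IR:
  b = 9
  a = 2 - 0
  y = a
  x = 2 + a
  c = 4 + 0
  return y
After constant-fold (6 stmts):
  b = 9
  a = 2
  y = a
  x = 2 + a
  c = 4
  return y
After copy-propagate (6 stmts):
  b = 9
  a = 2
  y = 2
  x = 2 + 2
  c = 4
  return 2
After constant-fold (6 stmts):
  b = 9
  a = 2
  y = 2
  x = 4
  c = 4
  return 2
After dead-code-elim (1 stmts):
  return 2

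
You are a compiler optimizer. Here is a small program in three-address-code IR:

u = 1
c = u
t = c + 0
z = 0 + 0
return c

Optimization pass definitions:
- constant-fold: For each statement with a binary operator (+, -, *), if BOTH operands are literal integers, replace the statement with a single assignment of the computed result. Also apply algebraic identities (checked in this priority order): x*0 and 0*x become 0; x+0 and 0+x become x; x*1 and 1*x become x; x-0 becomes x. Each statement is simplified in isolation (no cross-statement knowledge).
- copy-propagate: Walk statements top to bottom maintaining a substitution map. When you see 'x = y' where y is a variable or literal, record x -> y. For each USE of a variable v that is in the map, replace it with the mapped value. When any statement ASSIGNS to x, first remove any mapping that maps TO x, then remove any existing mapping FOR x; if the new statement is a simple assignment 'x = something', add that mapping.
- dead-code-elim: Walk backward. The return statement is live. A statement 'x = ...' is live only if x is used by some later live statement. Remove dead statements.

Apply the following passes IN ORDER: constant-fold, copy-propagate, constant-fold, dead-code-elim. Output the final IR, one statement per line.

Initial IR:
  u = 1
  c = u
  t = c + 0
  z = 0 + 0
  return c
After constant-fold (5 stmts):
  u = 1
  c = u
  t = c
  z = 0
  return c
After copy-propagate (5 stmts):
  u = 1
  c = 1
  t = 1
  z = 0
  return 1
After constant-fold (5 stmts):
  u = 1
  c = 1
  t = 1
  z = 0
  return 1
After dead-code-elim (1 stmts):
  return 1

Answer: return 1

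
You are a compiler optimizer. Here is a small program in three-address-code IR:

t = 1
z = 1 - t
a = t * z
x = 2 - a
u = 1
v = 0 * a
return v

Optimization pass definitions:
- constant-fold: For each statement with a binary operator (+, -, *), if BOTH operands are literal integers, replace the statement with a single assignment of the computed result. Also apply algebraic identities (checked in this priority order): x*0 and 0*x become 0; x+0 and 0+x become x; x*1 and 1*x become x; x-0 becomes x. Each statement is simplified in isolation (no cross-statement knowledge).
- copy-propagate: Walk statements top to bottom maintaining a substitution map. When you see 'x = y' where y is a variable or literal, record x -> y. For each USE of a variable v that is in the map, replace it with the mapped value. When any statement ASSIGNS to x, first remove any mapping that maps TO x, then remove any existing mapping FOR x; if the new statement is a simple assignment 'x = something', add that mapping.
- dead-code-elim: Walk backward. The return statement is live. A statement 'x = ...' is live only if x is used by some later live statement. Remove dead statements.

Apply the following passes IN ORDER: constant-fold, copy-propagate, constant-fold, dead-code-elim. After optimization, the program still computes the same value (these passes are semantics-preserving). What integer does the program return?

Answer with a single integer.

Initial IR:
  t = 1
  z = 1 - t
  a = t * z
  x = 2 - a
  u = 1
  v = 0 * a
  return v
After constant-fold (7 stmts):
  t = 1
  z = 1 - t
  a = t * z
  x = 2 - a
  u = 1
  v = 0
  return v
After copy-propagate (7 stmts):
  t = 1
  z = 1 - 1
  a = 1 * z
  x = 2 - a
  u = 1
  v = 0
  return 0
After constant-fold (7 stmts):
  t = 1
  z = 0
  a = z
  x = 2 - a
  u = 1
  v = 0
  return 0
After dead-code-elim (1 stmts):
  return 0
Evaluate:
  t = 1  =>  t = 1
  z = 1 - t  =>  z = 0
  a = t * z  =>  a = 0
  x = 2 - a  =>  x = 2
  u = 1  =>  u = 1
  v = 0 * a  =>  v = 0
  return v = 0

Answer: 0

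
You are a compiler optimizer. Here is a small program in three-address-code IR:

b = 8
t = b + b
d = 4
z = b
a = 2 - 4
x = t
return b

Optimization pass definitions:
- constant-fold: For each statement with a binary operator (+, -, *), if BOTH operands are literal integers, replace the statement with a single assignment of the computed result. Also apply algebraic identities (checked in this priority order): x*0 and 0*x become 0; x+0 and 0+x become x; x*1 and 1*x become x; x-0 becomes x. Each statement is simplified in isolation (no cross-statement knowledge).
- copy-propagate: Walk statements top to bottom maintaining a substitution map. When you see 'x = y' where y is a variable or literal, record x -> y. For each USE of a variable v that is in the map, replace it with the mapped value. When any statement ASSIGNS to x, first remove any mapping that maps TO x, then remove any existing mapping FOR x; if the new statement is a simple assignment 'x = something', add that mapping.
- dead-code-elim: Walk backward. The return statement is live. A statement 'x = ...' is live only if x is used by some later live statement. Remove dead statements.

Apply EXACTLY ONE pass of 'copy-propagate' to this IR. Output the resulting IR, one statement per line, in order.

Answer: b = 8
t = 8 + 8
d = 4
z = 8
a = 2 - 4
x = t
return 8

Derivation:
Applying copy-propagate statement-by-statement:
  [1] b = 8  (unchanged)
  [2] t = b + b  -> t = 8 + 8
  [3] d = 4  (unchanged)
  [4] z = b  -> z = 8
  [5] a = 2 - 4  (unchanged)
  [6] x = t  (unchanged)
  [7] return b  -> return 8
Result (7 stmts):
  b = 8
  t = 8 + 8
  d = 4
  z = 8
  a = 2 - 4
  x = t
  return 8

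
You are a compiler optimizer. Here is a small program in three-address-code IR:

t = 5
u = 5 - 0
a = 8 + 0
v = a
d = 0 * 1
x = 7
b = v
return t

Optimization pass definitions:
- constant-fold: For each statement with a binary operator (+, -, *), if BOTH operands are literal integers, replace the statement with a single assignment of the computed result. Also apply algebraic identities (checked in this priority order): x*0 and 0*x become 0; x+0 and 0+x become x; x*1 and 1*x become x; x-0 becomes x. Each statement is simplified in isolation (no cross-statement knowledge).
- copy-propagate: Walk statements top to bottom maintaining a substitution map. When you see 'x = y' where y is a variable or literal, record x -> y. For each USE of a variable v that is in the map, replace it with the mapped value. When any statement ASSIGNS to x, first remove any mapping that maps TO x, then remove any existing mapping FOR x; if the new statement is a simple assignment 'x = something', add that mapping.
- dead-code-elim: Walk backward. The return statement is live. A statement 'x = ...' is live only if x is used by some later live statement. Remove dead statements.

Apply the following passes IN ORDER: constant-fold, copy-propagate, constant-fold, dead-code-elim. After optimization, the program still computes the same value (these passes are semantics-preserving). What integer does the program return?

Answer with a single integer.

Initial IR:
  t = 5
  u = 5 - 0
  a = 8 + 0
  v = a
  d = 0 * 1
  x = 7
  b = v
  return t
After constant-fold (8 stmts):
  t = 5
  u = 5
  a = 8
  v = a
  d = 0
  x = 7
  b = v
  return t
After copy-propagate (8 stmts):
  t = 5
  u = 5
  a = 8
  v = 8
  d = 0
  x = 7
  b = 8
  return 5
After constant-fold (8 stmts):
  t = 5
  u = 5
  a = 8
  v = 8
  d = 0
  x = 7
  b = 8
  return 5
After dead-code-elim (1 stmts):
  return 5
Evaluate:
  t = 5  =>  t = 5
  u = 5 - 0  =>  u = 5
  a = 8 + 0  =>  a = 8
  v = a  =>  v = 8
  d = 0 * 1  =>  d = 0
  x = 7  =>  x = 7
  b = v  =>  b = 8
  return t = 5

Answer: 5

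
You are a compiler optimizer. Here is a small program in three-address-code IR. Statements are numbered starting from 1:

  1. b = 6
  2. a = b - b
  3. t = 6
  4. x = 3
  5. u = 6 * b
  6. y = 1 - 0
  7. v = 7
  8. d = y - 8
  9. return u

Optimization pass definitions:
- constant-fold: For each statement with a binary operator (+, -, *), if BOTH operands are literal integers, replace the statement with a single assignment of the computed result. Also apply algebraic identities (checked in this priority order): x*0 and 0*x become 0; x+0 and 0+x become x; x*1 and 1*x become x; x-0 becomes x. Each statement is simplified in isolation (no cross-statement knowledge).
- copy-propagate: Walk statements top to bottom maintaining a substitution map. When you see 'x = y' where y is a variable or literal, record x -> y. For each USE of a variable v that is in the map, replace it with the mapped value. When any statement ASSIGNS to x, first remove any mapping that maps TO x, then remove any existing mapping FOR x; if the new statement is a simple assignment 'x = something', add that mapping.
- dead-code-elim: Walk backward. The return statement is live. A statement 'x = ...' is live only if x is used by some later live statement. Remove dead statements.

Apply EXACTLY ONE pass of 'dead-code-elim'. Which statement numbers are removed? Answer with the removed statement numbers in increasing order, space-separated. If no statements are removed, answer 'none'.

Answer: 2 3 4 6 7 8

Derivation:
Backward liveness scan:
Stmt 1 'b = 6': KEEP (b is live); live-in = []
Stmt 2 'a = b - b': DEAD (a not in live set ['b'])
Stmt 3 't = 6': DEAD (t not in live set ['b'])
Stmt 4 'x = 3': DEAD (x not in live set ['b'])
Stmt 5 'u = 6 * b': KEEP (u is live); live-in = ['b']
Stmt 6 'y = 1 - 0': DEAD (y not in live set ['u'])
Stmt 7 'v = 7': DEAD (v not in live set ['u'])
Stmt 8 'd = y - 8': DEAD (d not in live set ['u'])
Stmt 9 'return u': KEEP (return); live-in = ['u']
Removed statement numbers: [2, 3, 4, 6, 7, 8]
Surviving IR:
  b = 6
  u = 6 * b
  return u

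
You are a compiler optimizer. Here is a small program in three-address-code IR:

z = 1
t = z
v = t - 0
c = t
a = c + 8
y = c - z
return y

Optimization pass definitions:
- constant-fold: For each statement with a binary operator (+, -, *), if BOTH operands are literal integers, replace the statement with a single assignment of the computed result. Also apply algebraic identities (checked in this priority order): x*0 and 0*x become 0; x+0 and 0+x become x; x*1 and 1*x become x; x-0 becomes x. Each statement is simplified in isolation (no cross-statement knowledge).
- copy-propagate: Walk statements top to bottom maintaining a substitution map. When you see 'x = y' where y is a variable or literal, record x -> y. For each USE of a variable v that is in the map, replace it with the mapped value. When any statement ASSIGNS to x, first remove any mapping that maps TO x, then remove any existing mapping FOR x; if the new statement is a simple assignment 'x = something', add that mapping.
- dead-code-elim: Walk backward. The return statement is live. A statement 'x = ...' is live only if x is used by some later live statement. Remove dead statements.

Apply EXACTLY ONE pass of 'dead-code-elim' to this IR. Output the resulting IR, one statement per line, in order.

Answer: z = 1
t = z
c = t
y = c - z
return y

Derivation:
Applying dead-code-elim statement-by-statement:
  [7] return y  -> KEEP (return); live=['y']
  [6] y = c - z  -> KEEP; live=['c', 'z']
  [5] a = c + 8  -> DEAD (a not live)
  [4] c = t  -> KEEP; live=['t', 'z']
  [3] v = t - 0  -> DEAD (v not live)
  [2] t = z  -> KEEP; live=['z']
  [1] z = 1  -> KEEP; live=[]
Result (5 stmts):
  z = 1
  t = z
  c = t
  y = c - z
  return y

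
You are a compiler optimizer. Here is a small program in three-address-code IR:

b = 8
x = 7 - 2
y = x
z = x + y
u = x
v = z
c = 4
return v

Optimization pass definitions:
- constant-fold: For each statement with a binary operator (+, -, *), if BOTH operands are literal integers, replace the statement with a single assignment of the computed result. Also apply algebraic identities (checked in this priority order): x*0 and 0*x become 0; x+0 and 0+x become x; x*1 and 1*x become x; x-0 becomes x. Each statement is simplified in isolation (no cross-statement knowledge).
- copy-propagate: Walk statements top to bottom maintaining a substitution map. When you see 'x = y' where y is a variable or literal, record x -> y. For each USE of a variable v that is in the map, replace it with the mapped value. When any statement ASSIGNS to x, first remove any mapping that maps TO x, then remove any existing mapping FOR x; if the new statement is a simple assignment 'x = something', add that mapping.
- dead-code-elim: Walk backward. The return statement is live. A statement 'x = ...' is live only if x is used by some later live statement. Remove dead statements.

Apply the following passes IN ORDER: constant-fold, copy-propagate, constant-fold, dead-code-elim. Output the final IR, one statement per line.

Initial IR:
  b = 8
  x = 7 - 2
  y = x
  z = x + y
  u = x
  v = z
  c = 4
  return v
After constant-fold (8 stmts):
  b = 8
  x = 5
  y = x
  z = x + y
  u = x
  v = z
  c = 4
  return v
After copy-propagate (8 stmts):
  b = 8
  x = 5
  y = 5
  z = 5 + 5
  u = 5
  v = z
  c = 4
  return z
After constant-fold (8 stmts):
  b = 8
  x = 5
  y = 5
  z = 10
  u = 5
  v = z
  c = 4
  return z
After dead-code-elim (2 stmts):
  z = 10
  return z

Answer: z = 10
return z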